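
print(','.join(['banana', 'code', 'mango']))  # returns banana,code,mango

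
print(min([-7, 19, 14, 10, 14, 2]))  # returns -7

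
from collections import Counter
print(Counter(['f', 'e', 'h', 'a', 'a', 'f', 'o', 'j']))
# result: Counter({'f': 2, 'a': 2, 'e': 1, 'h': 1, 'o': 1, 'j': 1})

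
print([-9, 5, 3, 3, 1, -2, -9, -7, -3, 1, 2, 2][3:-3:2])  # [3, -2, -7]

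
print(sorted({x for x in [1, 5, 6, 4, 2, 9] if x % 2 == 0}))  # [2, 4, 6]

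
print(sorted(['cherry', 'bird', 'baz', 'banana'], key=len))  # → ['baz', 'bird', 'cherry', 'banana']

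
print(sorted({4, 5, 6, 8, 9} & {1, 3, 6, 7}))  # [6]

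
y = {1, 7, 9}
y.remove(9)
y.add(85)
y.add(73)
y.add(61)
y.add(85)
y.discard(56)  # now {1, 7, 61, 73, 85}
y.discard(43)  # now {1, 7, 61, 73, 85}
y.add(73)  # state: {1, 7, 61, 73, 85}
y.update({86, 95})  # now {1, 7, 61, 73, 85, 86, 95}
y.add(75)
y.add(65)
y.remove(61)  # {1, 7, 65, 73, 75, 85, 86, 95}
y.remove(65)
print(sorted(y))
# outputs [1, 7, 73, 75, 85, 86, 95]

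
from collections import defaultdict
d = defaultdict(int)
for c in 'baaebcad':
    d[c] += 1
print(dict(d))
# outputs {'b': 2, 'a': 3, 'e': 1, 'c': 1, 'd': 1}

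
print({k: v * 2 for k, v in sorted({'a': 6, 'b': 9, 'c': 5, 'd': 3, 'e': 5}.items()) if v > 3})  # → {'a': 12, 'b': 18, 'c': 10, 'e': 10}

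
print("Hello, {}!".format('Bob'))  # Hello, Bob!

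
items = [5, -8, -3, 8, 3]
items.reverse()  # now [3, 8, -3, -8, 5]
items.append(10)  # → [3, 8, -3, -8, 5, 10]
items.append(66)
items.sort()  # [-8, -3, 3, 5, 8, 10, 66]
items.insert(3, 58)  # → [-8, -3, 3, 58, 5, 8, 10, 66]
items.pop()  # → 66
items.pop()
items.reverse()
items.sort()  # [-8, -3, 3, 5, 8, 58]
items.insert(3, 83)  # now [-8, -3, 3, 83, 5, 8, 58]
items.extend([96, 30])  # [-8, -3, 3, 83, 5, 8, 58, 96, 30]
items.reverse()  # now [30, 96, 58, 8, 5, 83, 3, -3, -8]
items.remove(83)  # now [30, 96, 58, 8, 5, 3, -3, -8]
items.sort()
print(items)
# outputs [-8, -3, 3, 5, 8, 30, 58, 96]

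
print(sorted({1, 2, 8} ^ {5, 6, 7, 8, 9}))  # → [1, 2, 5, 6, 7, 9]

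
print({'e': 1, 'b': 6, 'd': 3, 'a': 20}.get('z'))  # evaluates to None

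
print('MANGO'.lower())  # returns mango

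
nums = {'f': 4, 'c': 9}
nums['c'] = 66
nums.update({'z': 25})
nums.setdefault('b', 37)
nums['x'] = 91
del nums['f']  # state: {'c': 66, 'z': 25, 'b': 37, 'x': 91}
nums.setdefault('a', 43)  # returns 43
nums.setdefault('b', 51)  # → 37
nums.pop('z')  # 25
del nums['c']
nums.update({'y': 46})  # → {'b': 37, 'x': 91, 'a': 43, 'y': 46}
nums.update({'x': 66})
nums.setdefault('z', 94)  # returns 94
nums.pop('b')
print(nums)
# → {'x': 66, 'a': 43, 'y': 46, 'z': 94}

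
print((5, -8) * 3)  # (5, -8, 5, -8, 5, -8)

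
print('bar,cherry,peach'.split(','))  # ['bar', 'cherry', 'peach']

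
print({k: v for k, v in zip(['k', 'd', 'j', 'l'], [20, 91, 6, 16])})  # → {'k': 20, 'd': 91, 'j': 6, 'l': 16}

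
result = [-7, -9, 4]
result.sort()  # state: [-9, -7, 4]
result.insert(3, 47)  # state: [-9, -7, 4, 47]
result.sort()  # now [-9, -7, 4, 47]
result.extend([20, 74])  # [-9, -7, 4, 47, 20, 74]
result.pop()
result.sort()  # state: [-9, -7, 4, 20, 47]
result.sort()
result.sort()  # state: [-9, -7, 4, 20, 47]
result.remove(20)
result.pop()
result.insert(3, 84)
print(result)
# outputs [-9, -7, 4, 84]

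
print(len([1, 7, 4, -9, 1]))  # 5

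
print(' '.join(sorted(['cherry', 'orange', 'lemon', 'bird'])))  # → bird cherry lemon orange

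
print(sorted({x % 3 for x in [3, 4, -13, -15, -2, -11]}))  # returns [0, 1, 2]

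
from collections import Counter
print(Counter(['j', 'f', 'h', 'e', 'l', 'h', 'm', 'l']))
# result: Counter({'h': 2, 'l': 2, 'j': 1, 'f': 1, 'e': 1, 'm': 1})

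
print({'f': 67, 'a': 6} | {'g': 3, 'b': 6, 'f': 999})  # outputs {'f': 999, 'a': 6, 'g': 3, 'b': 6}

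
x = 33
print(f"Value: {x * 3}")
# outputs Value: 99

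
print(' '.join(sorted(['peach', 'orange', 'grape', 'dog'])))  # dog grape orange peach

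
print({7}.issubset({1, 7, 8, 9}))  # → True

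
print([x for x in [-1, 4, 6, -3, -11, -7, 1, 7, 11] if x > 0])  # [4, 6, 1, 7, 11]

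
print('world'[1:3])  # or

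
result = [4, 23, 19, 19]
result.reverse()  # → [19, 19, 23, 4]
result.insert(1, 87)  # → [19, 87, 19, 23, 4]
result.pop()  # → 4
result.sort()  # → [19, 19, 23, 87]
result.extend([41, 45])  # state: [19, 19, 23, 87, 41, 45]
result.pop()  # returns 45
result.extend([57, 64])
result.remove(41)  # [19, 19, 23, 87, 57, 64]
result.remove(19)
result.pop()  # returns 64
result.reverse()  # [57, 87, 23, 19]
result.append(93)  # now [57, 87, 23, 19, 93]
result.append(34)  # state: [57, 87, 23, 19, 93, 34]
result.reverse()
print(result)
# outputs [34, 93, 19, 23, 87, 57]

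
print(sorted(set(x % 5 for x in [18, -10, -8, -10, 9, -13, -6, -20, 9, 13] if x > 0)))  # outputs [3, 4]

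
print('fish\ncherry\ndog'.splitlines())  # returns ['fish', 'cherry', 'dog']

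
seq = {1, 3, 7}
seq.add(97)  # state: {1, 3, 7, 97}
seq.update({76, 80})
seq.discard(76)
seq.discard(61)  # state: {1, 3, 7, 80, 97}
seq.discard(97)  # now {1, 3, 7, 80}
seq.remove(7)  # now {1, 3, 80}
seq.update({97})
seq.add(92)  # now {1, 3, 80, 92, 97}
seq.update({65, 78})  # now {1, 3, 65, 78, 80, 92, 97}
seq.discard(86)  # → {1, 3, 65, 78, 80, 92, 97}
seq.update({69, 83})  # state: {1, 3, 65, 69, 78, 80, 83, 92, 97}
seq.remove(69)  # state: {1, 3, 65, 78, 80, 83, 92, 97}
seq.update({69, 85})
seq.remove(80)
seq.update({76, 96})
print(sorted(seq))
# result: [1, 3, 65, 69, 76, 78, 83, 85, 92, 96, 97]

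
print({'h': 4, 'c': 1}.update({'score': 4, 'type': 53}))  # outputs None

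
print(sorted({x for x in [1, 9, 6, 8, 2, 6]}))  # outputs [1, 2, 6, 8, 9]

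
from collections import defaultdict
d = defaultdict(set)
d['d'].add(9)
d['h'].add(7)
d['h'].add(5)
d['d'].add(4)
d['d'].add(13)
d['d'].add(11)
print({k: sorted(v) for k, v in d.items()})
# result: {'d': [4, 9, 11, 13], 'h': [5, 7]}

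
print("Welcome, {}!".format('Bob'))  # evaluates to Welcome, Bob!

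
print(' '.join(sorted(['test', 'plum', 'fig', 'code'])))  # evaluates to code fig plum test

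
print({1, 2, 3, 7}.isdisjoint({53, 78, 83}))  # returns True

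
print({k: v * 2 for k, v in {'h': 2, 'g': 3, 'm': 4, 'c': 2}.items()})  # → {'h': 4, 'g': 6, 'm': 8, 'c': 4}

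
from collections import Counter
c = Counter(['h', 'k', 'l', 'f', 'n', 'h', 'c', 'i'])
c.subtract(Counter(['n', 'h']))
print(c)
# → Counter({'h': 1, 'k': 1, 'l': 1, 'f': 1, 'c': 1, 'i': 1, 'n': 0})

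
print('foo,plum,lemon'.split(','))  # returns ['foo', 'plum', 'lemon']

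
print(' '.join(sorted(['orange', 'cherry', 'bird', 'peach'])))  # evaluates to bird cherry orange peach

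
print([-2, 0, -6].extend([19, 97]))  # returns None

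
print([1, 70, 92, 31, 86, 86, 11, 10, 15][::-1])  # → [15, 10, 11, 86, 86, 31, 92, 70, 1]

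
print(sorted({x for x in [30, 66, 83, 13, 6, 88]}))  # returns [6, 13, 30, 66, 83, 88]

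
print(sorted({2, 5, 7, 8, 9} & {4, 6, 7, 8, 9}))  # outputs [7, 8, 9]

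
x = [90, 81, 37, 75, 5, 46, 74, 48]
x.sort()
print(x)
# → [5, 37, 46, 48, 74, 75, 81, 90]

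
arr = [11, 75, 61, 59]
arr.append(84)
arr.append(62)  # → [11, 75, 61, 59, 84, 62]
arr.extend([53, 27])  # [11, 75, 61, 59, 84, 62, 53, 27]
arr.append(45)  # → [11, 75, 61, 59, 84, 62, 53, 27, 45]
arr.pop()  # 45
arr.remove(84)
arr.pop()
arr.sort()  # [11, 53, 59, 61, 62, 75]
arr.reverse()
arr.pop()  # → 11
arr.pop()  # 53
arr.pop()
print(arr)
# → [75, 62, 61]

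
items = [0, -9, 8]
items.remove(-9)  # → [0, 8]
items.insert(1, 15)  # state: [0, 15, 8]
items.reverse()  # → [8, 15, 0]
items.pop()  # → 0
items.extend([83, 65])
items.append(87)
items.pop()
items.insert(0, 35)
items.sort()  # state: [8, 15, 35, 65, 83]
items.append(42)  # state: [8, 15, 35, 65, 83, 42]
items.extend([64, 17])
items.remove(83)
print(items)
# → [8, 15, 35, 65, 42, 64, 17]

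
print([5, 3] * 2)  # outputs [5, 3, 5, 3]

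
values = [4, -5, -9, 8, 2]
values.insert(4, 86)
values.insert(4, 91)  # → [4, -5, -9, 8, 91, 86, 2]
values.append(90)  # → [4, -5, -9, 8, 91, 86, 2, 90]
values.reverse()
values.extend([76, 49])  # [90, 2, 86, 91, 8, -9, -5, 4, 76, 49]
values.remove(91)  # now [90, 2, 86, 8, -9, -5, 4, 76, 49]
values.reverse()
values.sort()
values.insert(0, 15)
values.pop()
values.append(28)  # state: [15, -9, -5, 2, 4, 8, 49, 76, 86, 28]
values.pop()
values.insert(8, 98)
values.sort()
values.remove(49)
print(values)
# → [-9, -5, 2, 4, 8, 15, 76, 86, 98]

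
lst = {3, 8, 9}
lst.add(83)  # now {3, 8, 9, 83}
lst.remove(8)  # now {3, 9, 83}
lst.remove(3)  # {9, 83}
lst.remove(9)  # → {83}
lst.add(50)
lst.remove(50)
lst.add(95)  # {83, 95}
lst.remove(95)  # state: {83}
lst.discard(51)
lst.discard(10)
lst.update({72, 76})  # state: {72, 76, 83}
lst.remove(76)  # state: {72, 83}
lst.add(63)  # {63, 72, 83}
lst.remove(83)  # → {63, 72}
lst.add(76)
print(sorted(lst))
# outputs [63, 72, 76]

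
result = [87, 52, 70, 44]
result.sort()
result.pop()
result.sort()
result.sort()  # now [44, 52, 70]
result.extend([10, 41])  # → [44, 52, 70, 10, 41]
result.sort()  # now [10, 41, 44, 52, 70]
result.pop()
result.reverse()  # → [52, 44, 41, 10]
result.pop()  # 10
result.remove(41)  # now [52, 44]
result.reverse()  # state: [44, 52]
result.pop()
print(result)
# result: [44]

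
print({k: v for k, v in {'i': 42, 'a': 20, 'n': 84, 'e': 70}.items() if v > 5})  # {'i': 42, 'a': 20, 'n': 84, 'e': 70}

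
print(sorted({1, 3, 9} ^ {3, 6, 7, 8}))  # [1, 6, 7, 8, 9]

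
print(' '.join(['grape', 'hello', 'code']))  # grape hello code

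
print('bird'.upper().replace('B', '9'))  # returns 9IRD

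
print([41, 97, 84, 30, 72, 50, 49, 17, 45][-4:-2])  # [50, 49]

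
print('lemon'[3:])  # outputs on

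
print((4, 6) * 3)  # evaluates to (4, 6, 4, 6, 4, 6)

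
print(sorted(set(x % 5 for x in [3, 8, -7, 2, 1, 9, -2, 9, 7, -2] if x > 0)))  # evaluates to [1, 2, 3, 4]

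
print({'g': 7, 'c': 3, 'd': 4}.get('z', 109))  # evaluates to 109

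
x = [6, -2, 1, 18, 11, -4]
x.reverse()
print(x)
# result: [-4, 11, 18, 1, -2, 6]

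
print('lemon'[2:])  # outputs mon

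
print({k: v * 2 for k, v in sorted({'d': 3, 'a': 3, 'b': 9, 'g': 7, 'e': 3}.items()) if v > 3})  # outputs {'b': 18, 'g': 14}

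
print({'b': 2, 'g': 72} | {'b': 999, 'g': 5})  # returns {'b': 999, 'g': 5}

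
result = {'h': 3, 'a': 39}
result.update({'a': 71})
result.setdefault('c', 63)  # 63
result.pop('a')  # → 71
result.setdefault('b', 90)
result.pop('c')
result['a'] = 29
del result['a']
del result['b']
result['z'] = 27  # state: {'h': 3, 'z': 27}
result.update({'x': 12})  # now {'h': 3, 'z': 27, 'x': 12}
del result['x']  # {'h': 3, 'z': 27}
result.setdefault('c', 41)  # 41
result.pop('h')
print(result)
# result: {'z': 27, 'c': 41}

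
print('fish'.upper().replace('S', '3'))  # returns FI3H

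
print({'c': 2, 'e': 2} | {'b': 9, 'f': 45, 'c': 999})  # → {'c': 999, 'e': 2, 'b': 9, 'f': 45}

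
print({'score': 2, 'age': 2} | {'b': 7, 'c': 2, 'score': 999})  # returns {'score': 999, 'age': 2, 'b': 7, 'c': 2}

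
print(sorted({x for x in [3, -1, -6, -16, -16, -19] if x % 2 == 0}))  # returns [-16, -6]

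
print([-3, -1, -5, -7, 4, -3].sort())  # None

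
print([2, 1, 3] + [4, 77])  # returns [2, 1, 3, 4, 77]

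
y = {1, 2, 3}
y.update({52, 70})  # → {1, 2, 3, 52, 70}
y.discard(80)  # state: {1, 2, 3, 52, 70}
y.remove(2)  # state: {1, 3, 52, 70}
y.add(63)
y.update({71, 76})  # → {1, 3, 52, 63, 70, 71, 76}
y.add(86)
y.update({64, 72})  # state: {1, 3, 52, 63, 64, 70, 71, 72, 76, 86}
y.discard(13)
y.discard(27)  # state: {1, 3, 52, 63, 64, 70, 71, 72, 76, 86}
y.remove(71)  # {1, 3, 52, 63, 64, 70, 72, 76, 86}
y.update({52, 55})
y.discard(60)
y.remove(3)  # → {1, 52, 55, 63, 64, 70, 72, 76, 86}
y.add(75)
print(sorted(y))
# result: [1, 52, 55, 63, 64, 70, 72, 75, 76, 86]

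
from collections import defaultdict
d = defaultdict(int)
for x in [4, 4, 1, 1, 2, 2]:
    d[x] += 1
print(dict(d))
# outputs {4: 2, 1: 2, 2: 2}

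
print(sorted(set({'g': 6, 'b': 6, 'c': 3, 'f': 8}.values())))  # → [3, 6, 8]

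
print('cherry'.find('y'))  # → 5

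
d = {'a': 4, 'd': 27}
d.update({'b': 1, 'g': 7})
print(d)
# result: {'a': 4, 'd': 27, 'b': 1, 'g': 7}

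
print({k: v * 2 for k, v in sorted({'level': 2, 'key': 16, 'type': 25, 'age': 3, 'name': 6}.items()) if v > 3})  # {'key': 32, 'name': 12, 'type': 50}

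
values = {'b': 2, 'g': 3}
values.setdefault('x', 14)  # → 14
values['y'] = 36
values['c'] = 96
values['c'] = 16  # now {'b': 2, 'g': 3, 'x': 14, 'y': 36, 'c': 16}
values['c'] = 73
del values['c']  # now {'b': 2, 'g': 3, 'x': 14, 'y': 36}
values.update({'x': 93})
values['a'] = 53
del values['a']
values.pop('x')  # 93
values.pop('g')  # 3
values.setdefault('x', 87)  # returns 87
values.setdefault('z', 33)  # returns 33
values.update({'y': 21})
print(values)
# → {'b': 2, 'y': 21, 'x': 87, 'z': 33}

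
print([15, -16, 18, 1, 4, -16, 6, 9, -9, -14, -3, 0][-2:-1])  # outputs [-3]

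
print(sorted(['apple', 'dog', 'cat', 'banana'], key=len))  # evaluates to ['dog', 'cat', 'apple', 'banana']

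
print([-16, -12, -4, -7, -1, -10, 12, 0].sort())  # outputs None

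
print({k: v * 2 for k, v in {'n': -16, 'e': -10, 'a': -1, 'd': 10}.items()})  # {'n': -32, 'e': -20, 'a': -2, 'd': 20}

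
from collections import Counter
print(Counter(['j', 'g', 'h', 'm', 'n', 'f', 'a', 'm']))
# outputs Counter({'m': 2, 'j': 1, 'g': 1, 'h': 1, 'n': 1, 'f': 1, 'a': 1})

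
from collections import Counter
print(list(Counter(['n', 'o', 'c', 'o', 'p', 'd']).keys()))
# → ['n', 'o', 'c', 'p', 'd']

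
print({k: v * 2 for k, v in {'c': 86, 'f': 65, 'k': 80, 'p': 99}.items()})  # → {'c': 172, 'f': 130, 'k': 160, 'p': 198}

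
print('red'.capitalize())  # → Red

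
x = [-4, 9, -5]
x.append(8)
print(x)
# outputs [-4, 9, -5, 8]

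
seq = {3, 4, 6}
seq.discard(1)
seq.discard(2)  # {3, 4, 6}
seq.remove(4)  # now {3, 6}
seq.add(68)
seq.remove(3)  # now {6, 68}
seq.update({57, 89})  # {6, 57, 68, 89}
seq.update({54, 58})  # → {6, 54, 57, 58, 68, 89}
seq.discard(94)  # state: {6, 54, 57, 58, 68, 89}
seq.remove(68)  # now {6, 54, 57, 58, 89}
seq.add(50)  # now {6, 50, 54, 57, 58, 89}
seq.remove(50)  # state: {6, 54, 57, 58, 89}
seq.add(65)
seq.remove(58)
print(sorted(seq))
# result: [6, 54, 57, 65, 89]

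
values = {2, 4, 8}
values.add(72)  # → {2, 4, 8, 72}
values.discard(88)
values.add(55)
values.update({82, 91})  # {2, 4, 8, 55, 72, 82, 91}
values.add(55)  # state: {2, 4, 8, 55, 72, 82, 91}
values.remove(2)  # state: {4, 8, 55, 72, 82, 91}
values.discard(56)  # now {4, 8, 55, 72, 82, 91}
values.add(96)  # {4, 8, 55, 72, 82, 91, 96}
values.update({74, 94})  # {4, 8, 55, 72, 74, 82, 91, 94, 96}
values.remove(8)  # {4, 55, 72, 74, 82, 91, 94, 96}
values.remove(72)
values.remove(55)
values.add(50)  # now {4, 50, 74, 82, 91, 94, 96}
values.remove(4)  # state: {50, 74, 82, 91, 94, 96}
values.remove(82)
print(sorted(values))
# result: [50, 74, 91, 94, 96]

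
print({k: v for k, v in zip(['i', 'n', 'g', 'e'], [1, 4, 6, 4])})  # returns {'i': 1, 'n': 4, 'g': 6, 'e': 4}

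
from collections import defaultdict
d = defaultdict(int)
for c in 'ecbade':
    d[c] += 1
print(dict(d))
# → {'e': 2, 'c': 1, 'b': 1, 'a': 1, 'd': 1}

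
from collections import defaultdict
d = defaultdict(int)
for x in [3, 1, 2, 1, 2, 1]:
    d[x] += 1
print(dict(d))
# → {3: 1, 1: 3, 2: 2}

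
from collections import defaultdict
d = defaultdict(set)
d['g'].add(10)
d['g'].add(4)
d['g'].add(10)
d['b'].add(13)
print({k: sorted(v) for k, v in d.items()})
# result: {'g': [4, 10], 'b': [13]}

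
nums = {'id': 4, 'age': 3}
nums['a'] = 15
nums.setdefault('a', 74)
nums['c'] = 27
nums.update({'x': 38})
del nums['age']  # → {'id': 4, 'a': 15, 'c': 27, 'x': 38}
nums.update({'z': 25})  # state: {'id': 4, 'a': 15, 'c': 27, 'x': 38, 'z': 25}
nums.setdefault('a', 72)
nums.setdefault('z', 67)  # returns 25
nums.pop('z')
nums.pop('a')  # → 15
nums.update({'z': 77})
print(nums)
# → {'id': 4, 'c': 27, 'x': 38, 'z': 77}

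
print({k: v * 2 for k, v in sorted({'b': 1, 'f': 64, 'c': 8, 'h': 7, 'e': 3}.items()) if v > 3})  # {'c': 16, 'f': 128, 'h': 14}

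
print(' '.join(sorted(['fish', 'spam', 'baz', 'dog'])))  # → baz dog fish spam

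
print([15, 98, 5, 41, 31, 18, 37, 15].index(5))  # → 2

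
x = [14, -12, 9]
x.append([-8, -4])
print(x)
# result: [14, -12, 9, [-8, -4]]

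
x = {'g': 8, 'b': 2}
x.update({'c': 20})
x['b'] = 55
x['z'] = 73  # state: {'g': 8, 'b': 55, 'c': 20, 'z': 73}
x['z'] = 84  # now {'g': 8, 'b': 55, 'c': 20, 'z': 84}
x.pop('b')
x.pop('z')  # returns 84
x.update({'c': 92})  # {'g': 8, 'c': 92}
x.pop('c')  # 92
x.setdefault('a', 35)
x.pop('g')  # 8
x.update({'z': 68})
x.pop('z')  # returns 68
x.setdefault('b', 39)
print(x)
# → {'a': 35, 'b': 39}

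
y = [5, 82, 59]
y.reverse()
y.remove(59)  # [82, 5]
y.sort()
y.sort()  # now [5, 82]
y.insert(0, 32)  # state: [32, 5, 82]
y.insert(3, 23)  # [32, 5, 82, 23]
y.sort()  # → [5, 23, 32, 82]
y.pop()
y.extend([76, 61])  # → [5, 23, 32, 76, 61]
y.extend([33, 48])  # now [5, 23, 32, 76, 61, 33, 48]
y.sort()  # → [5, 23, 32, 33, 48, 61, 76]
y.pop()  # 76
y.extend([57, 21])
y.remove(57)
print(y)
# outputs [5, 23, 32, 33, 48, 61, 21]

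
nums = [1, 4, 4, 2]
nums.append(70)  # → [1, 4, 4, 2, 70]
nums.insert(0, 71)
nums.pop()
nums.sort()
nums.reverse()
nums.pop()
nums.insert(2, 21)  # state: [71, 4, 21, 4, 2]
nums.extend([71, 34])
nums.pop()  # 34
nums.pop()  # 71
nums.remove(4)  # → [71, 21, 4, 2]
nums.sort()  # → [2, 4, 21, 71]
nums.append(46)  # [2, 4, 21, 71, 46]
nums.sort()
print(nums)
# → [2, 4, 21, 46, 71]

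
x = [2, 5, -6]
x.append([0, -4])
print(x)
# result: [2, 5, -6, [0, -4]]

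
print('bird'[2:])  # rd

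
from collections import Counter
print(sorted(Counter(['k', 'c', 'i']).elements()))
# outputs ['c', 'i', 'k']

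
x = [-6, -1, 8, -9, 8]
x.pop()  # 8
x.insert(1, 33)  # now [-6, 33, -1, 8, -9]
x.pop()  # -9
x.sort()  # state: [-6, -1, 8, 33]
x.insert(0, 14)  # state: [14, -6, -1, 8, 33]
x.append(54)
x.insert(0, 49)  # [49, 14, -6, -1, 8, 33, 54]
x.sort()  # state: [-6, -1, 8, 14, 33, 49, 54]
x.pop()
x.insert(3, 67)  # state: [-6, -1, 8, 67, 14, 33, 49]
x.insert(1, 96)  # [-6, 96, -1, 8, 67, 14, 33, 49]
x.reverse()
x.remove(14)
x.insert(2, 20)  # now [49, 33, 20, 67, 8, -1, 96, -6]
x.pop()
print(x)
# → [49, 33, 20, 67, 8, -1, 96]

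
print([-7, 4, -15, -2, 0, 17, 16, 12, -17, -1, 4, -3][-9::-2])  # [-2, 4]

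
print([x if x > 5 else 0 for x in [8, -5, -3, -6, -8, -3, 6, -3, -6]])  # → [8, 0, 0, 0, 0, 0, 6, 0, 0]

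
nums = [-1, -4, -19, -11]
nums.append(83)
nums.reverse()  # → [83, -11, -19, -4, -1]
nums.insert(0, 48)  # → [48, 83, -11, -19, -4, -1]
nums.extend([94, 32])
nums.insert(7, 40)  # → [48, 83, -11, -19, -4, -1, 94, 40, 32]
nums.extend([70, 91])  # [48, 83, -11, -19, -4, -1, 94, 40, 32, 70, 91]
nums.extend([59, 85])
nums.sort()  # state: [-19, -11, -4, -1, 32, 40, 48, 59, 70, 83, 85, 91, 94]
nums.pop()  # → 94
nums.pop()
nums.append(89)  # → [-19, -11, -4, -1, 32, 40, 48, 59, 70, 83, 85, 89]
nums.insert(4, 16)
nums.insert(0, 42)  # [42, -19, -11, -4, -1, 16, 32, 40, 48, 59, 70, 83, 85, 89]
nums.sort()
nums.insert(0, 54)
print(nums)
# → [54, -19, -11, -4, -1, 16, 32, 40, 42, 48, 59, 70, 83, 85, 89]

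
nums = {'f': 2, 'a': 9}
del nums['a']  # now {'f': 2}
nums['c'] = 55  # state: {'f': 2, 'c': 55}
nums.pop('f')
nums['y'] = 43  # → {'c': 55, 'y': 43}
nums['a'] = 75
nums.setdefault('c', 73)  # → 55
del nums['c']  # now {'y': 43, 'a': 75}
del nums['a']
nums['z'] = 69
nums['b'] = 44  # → {'y': 43, 'z': 69, 'b': 44}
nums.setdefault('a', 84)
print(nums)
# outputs {'y': 43, 'z': 69, 'b': 44, 'a': 84}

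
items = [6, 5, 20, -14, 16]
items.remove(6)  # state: [5, 20, -14, 16]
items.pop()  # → 16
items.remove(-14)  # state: [5, 20]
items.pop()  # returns 20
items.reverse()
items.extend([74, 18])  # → [5, 74, 18]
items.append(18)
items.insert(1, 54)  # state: [5, 54, 74, 18, 18]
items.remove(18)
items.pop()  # 18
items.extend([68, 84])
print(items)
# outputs [5, 54, 74, 68, 84]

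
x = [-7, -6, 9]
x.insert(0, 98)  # [98, -7, -6, 9]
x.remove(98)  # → [-7, -6, 9]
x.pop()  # 9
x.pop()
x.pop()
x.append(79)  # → [79]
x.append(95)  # [79, 95]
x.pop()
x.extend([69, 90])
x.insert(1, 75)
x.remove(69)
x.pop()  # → 90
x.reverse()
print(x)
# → [75, 79]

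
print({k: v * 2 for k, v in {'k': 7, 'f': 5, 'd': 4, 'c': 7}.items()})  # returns {'k': 14, 'f': 10, 'd': 8, 'c': 14}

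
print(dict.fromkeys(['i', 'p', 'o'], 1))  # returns {'i': 1, 'p': 1, 'o': 1}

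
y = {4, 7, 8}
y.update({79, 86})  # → {4, 7, 8, 79, 86}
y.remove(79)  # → {4, 7, 8, 86}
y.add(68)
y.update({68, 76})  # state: {4, 7, 8, 68, 76, 86}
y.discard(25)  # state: {4, 7, 8, 68, 76, 86}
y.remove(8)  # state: {4, 7, 68, 76, 86}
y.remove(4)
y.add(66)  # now {7, 66, 68, 76, 86}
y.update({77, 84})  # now {7, 66, 68, 76, 77, 84, 86}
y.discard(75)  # {7, 66, 68, 76, 77, 84, 86}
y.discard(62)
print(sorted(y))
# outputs [7, 66, 68, 76, 77, 84, 86]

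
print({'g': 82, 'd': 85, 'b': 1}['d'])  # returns 85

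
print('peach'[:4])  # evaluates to peac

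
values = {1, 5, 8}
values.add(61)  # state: {1, 5, 8, 61}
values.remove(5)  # {1, 8, 61}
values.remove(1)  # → {8, 61}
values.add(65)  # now {8, 61, 65}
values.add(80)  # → {8, 61, 65, 80}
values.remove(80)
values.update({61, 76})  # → {8, 61, 65, 76}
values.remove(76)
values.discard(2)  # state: {8, 61, 65}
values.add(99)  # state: {8, 61, 65, 99}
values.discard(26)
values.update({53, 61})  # {8, 53, 61, 65, 99}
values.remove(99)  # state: {8, 53, 61, 65}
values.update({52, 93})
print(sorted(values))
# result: [8, 52, 53, 61, 65, 93]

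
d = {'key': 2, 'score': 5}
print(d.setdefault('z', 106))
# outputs 106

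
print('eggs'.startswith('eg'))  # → True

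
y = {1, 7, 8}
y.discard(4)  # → {1, 7, 8}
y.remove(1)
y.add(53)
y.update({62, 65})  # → {7, 8, 53, 62, 65}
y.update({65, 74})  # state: {7, 8, 53, 62, 65, 74}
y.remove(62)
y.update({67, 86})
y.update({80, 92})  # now {7, 8, 53, 65, 67, 74, 80, 86, 92}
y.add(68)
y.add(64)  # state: {7, 8, 53, 64, 65, 67, 68, 74, 80, 86, 92}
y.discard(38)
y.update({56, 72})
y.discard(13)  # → {7, 8, 53, 56, 64, 65, 67, 68, 72, 74, 80, 86, 92}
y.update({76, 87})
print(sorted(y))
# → [7, 8, 53, 56, 64, 65, 67, 68, 72, 74, 76, 80, 86, 87, 92]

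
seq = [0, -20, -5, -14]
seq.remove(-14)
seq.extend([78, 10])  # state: [0, -20, -5, 78, 10]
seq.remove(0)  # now [-20, -5, 78, 10]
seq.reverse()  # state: [10, 78, -5, -20]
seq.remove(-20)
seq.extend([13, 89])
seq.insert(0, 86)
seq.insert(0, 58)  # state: [58, 86, 10, 78, -5, 13, 89]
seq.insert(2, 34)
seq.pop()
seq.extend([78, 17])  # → [58, 86, 34, 10, 78, -5, 13, 78, 17]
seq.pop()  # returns 17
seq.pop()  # 78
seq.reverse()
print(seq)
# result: [13, -5, 78, 10, 34, 86, 58]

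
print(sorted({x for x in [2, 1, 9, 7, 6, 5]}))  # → [1, 2, 5, 6, 7, 9]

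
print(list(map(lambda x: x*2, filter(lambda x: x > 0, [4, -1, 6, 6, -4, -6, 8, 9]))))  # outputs [8, 12, 12, 16, 18]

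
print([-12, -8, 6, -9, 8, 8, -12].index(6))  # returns 2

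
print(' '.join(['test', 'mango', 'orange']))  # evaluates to test mango orange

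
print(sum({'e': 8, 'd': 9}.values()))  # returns 17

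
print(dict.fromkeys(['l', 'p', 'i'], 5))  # {'l': 5, 'p': 5, 'i': 5}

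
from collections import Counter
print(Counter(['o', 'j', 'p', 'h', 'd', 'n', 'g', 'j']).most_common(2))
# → [('j', 2), ('o', 1)]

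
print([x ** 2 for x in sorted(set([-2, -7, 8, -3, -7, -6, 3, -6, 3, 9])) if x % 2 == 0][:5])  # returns [36, 4, 64]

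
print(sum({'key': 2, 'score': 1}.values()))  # 3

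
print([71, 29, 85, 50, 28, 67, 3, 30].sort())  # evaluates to None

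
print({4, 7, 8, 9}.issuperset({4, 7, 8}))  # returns True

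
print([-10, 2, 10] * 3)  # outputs [-10, 2, 10, -10, 2, 10, -10, 2, 10]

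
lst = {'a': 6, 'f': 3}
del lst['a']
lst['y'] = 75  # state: {'f': 3, 'y': 75}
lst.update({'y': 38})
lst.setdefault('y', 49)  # 38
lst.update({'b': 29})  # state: {'f': 3, 'y': 38, 'b': 29}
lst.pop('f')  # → 3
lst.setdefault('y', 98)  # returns 38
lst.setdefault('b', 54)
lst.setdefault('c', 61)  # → 61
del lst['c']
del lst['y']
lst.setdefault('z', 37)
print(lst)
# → {'b': 29, 'z': 37}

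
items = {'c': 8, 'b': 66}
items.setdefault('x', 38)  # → 38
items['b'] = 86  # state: {'c': 8, 'b': 86, 'x': 38}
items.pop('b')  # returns 86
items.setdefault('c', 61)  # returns 8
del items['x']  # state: {'c': 8}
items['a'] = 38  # {'c': 8, 'a': 38}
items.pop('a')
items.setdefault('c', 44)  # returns 8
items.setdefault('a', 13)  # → 13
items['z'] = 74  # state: {'c': 8, 'a': 13, 'z': 74}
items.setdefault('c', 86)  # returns 8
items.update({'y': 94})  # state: {'c': 8, 'a': 13, 'z': 74, 'y': 94}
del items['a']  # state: {'c': 8, 'z': 74, 'y': 94}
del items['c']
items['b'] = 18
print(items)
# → {'z': 74, 'y': 94, 'b': 18}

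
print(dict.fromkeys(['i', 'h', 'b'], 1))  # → {'i': 1, 'h': 1, 'b': 1}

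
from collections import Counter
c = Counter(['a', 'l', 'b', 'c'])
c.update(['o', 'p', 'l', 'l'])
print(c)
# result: Counter({'l': 3, 'a': 1, 'b': 1, 'c': 1, 'o': 1, 'p': 1})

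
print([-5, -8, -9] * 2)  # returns [-5, -8, -9, -5, -8, -9]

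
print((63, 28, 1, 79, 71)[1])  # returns 28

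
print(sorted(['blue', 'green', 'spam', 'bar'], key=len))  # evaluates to ['bar', 'blue', 'spam', 'green']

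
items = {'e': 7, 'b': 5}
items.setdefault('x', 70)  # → 70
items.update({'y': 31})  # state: {'e': 7, 'b': 5, 'x': 70, 'y': 31}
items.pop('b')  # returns 5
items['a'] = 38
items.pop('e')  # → 7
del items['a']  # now {'x': 70, 'y': 31}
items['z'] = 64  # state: {'x': 70, 'y': 31, 'z': 64}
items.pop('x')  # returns 70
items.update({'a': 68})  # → {'y': 31, 'z': 64, 'a': 68}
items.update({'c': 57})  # {'y': 31, 'z': 64, 'a': 68, 'c': 57}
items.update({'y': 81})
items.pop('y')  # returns 81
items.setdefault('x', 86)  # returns 86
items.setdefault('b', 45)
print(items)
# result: {'z': 64, 'a': 68, 'c': 57, 'x': 86, 'b': 45}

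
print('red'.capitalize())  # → Red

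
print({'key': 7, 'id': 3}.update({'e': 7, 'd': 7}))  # None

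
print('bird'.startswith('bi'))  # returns True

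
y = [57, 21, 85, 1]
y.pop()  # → 1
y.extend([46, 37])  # [57, 21, 85, 46, 37]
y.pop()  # 37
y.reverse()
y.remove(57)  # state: [46, 85, 21]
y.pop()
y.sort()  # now [46, 85]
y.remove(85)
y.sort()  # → [46]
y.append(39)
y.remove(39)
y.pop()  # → 46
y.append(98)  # [98]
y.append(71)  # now [98, 71]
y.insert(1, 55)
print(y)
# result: [98, 55, 71]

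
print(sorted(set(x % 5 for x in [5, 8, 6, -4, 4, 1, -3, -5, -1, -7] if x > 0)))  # [0, 1, 3, 4]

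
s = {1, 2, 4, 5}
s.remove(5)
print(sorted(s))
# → [1, 2, 4]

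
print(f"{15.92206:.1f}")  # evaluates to 15.9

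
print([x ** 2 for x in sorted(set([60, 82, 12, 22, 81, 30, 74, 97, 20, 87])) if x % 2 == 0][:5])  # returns [144, 400, 484, 900, 3600]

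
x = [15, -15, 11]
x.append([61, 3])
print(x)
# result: [15, -15, 11, [61, 3]]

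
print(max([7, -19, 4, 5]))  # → 7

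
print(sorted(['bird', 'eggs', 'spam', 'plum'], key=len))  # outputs ['bird', 'eggs', 'spam', 'plum']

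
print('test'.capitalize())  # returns Test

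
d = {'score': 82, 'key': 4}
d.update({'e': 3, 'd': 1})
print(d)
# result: {'score': 82, 'key': 4, 'e': 3, 'd': 1}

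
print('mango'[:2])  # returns ma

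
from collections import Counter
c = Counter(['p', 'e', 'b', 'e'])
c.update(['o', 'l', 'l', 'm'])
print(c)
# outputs Counter({'e': 2, 'l': 2, 'p': 1, 'b': 1, 'o': 1, 'm': 1})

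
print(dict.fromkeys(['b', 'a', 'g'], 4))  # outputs {'b': 4, 'a': 4, 'g': 4}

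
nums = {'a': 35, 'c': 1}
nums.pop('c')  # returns 1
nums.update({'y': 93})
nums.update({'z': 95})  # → {'a': 35, 'y': 93, 'z': 95}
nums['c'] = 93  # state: {'a': 35, 'y': 93, 'z': 95, 'c': 93}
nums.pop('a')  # 35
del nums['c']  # {'y': 93, 'z': 95}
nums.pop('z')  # 95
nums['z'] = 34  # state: {'y': 93, 'z': 34}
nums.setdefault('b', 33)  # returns 33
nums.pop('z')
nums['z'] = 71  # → {'y': 93, 'b': 33, 'z': 71}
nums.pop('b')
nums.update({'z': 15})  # {'y': 93, 'z': 15}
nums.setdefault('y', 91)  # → 93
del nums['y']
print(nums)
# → {'z': 15}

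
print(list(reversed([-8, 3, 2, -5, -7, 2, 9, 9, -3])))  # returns [-3, 9, 9, 2, -7, -5, 2, 3, -8]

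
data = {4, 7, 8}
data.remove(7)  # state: {4, 8}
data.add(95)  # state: {4, 8, 95}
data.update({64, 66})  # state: {4, 8, 64, 66, 95}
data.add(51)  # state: {4, 8, 51, 64, 66, 95}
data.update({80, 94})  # {4, 8, 51, 64, 66, 80, 94, 95}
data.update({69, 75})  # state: {4, 8, 51, 64, 66, 69, 75, 80, 94, 95}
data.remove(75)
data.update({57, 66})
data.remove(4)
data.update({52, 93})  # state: {8, 51, 52, 57, 64, 66, 69, 80, 93, 94, 95}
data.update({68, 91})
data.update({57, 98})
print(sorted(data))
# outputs [8, 51, 52, 57, 64, 66, 68, 69, 80, 91, 93, 94, 95, 98]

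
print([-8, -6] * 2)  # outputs [-8, -6, -8, -6]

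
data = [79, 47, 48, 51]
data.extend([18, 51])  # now [79, 47, 48, 51, 18, 51]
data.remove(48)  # [79, 47, 51, 18, 51]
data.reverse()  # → [51, 18, 51, 47, 79]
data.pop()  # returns 79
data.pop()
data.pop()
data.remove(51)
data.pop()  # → 18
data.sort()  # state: []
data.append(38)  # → [38]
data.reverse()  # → [38]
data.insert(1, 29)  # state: [38, 29]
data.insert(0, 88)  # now [88, 38, 29]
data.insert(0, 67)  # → [67, 88, 38, 29]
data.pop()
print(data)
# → [67, 88, 38]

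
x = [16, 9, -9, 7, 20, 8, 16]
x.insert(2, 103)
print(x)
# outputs [16, 9, 103, -9, 7, 20, 8, 16]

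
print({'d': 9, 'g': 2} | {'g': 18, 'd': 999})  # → {'d': 999, 'g': 18}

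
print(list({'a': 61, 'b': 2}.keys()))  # ['a', 'b']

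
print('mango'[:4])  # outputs mang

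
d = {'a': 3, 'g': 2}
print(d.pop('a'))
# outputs 3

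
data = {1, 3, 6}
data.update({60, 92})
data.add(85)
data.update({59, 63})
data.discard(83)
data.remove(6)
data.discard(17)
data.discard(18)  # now {1, 3, 59, 60, 63, 85, 92}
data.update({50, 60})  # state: {1, 3, 50, 59, 60, 63, 85, 92}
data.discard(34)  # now {1, 3, 50, 59, 60, 63, 85, 92}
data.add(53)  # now {1, 3, 50, 53, 59, 60, 63, 85, 92}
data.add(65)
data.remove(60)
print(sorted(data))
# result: [1, 3, 50, 53, 59, 63, 65, 85, 92]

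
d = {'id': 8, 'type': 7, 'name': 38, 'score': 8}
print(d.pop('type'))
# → 7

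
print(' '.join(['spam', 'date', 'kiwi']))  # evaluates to spam date kiwi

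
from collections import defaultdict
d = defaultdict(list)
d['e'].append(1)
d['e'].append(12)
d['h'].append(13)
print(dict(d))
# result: {'e': [1, 12], 'h': [13]}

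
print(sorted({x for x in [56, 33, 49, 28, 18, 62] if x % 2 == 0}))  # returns [18, 28, 56, 62]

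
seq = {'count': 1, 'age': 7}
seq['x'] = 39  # {'count': 1, 'age': 7, 'x': 39}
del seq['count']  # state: {'age': 7, 'x': 39}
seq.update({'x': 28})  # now {'age': 7, 'x': 28}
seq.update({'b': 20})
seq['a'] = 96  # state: {'age': 7, 'x': 28, 'b': 20, 'a': 96}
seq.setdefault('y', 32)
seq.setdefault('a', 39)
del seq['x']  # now {'age': 7, 'b': 20, 'a': 96, 'y': 32}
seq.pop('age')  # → 7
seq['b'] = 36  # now {'b': 36, 'a': 96, 'y': 32}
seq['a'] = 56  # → {'b': 36, 'a': 56, 'y': 32}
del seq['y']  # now {'b': 36, 'a': 56}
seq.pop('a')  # 56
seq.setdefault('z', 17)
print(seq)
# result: {'b': 36, 'z': 17}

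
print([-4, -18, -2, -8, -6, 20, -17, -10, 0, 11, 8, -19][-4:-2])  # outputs [0, 11]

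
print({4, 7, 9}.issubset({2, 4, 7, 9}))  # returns True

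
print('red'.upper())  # RED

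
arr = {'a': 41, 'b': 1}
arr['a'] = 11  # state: {'a': 11, 'b': 1}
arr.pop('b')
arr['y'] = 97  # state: {'a': 11, 'y': 97}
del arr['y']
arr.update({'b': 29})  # {'a': 11, 'b': 29}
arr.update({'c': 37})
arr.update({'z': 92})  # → {'a': 11, 'b': 29, 'c': 37, 'z': 92}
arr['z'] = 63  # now {'a': 11, 'b': 29, 'c': 37, 'z': 63}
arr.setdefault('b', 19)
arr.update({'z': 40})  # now {'a': 11, 'b': 29, 'c': 37, 'z': 40}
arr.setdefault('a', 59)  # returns 11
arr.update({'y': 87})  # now {'a': 11, 'b': 29, 'c': 37, 'z': 40, 'y': 87}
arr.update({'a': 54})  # {'a': 54, 'b': 29, 'c': 37, 'z': 40, 'y': 87}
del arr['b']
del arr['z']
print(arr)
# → {'a': 54, 'c': 37, 'y': 87}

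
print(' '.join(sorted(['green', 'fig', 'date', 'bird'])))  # bird date fig green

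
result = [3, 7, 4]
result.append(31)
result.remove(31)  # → [3, 7, 4]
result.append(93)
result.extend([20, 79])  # [3, 7, 4, 93, 20, 79]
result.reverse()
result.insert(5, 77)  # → [79, 20, 93, 4, 7, 77, 3]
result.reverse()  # [3, 77, 7, 4, 93, 20, 79]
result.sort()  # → [3, 4, 7, 20, 77, 79, 93]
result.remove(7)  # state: [3, 4, 20, 77, 79, 93]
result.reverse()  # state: [93, 79, 77, 20, 4, 3]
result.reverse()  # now [3, 4, 20, 77, 79, 93]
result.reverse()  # [93, 79, 77, 20, 4, 3]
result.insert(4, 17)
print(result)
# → [93, 79, 77, 20, 17, 4, 3]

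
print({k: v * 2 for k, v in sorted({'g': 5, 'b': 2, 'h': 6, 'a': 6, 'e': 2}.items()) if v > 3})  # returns {'a': 12, 'g': 10, 'h': 12}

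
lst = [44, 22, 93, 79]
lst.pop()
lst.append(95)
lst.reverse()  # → [95, 93, 22, 44]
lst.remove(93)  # [95, 22, 44]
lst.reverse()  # [44, 22, 95]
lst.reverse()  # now [95, 22, 44]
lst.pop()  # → 44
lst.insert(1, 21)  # [95, 21, 22]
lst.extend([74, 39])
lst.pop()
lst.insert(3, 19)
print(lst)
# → [95, 21, 22, 19, 74]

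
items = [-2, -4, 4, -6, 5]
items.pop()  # 5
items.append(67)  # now [-2, -4, 4, -6, 67]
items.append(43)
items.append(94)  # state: [-2, -4, 4, -6, 67, 43, 94]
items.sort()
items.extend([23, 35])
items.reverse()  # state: [35, 23, 94, 67, 43, 4, -2, -4, -6]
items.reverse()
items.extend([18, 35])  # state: [-6, -4, -2, 4, 43, 67, 94, 23, 35, 18, 35]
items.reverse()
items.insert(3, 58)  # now [35, 18, 35, 58, 23, 94, 67, 43, 4, -2, -4, -6]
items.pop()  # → -6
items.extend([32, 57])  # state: [35, 18, 35, 58, 23, 94, 67, 43, 4, -2, -4, 32, 57]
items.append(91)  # [35, 18, 35, 58, 23, 94, 67, 43, 4, -2, -4, 32, 57, 91]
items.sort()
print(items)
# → [-4, -2, 4, 18, 23, 32, 35, 35, 43, 57, 58, 67, 91, 94]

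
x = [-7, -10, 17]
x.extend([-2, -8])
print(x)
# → [-7, -10, 17, -2, -8]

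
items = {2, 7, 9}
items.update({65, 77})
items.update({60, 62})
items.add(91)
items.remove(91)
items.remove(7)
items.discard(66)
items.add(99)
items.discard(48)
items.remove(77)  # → {2, 9, 60, 62, 65, 99}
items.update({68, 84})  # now {2, 9, 60, 62, 65, 68, 84, 99}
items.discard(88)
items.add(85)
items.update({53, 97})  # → {2, 9, 53, 60, 62, 65, 68, 84, 85, 97, 99}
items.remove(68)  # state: {2, 9, 53, 60, 62, 65, 84, 85, 97, 99}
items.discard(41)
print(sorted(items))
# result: [2, 9, 53, 60, 62, 65, 84, 85, 97, 99]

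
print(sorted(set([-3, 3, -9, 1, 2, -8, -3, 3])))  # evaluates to [-9, -8, -3, 1, 2, 3]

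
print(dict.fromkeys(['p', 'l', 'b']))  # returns {'p': None, 'l': None, 'b': None}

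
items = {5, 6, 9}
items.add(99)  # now {5, 6, 9, 99}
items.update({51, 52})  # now {5, 6, 9, 51, 52, 99}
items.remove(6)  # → {5, 9, 51, 52, 99}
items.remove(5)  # {9, 51, 52, 99}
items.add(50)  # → {9, 50, 51, 52, 99}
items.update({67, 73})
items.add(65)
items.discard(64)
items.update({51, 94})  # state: {9, 50, 51, 52, 65, 67, 73, 94, 99}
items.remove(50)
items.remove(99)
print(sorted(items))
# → [9, 51, 52, 65, 67, 73, 94]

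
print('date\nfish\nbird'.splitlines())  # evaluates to ['date', 'fish', 'bird']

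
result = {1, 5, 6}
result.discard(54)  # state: {1, 5, 6}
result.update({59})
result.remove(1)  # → {5, 6, 59}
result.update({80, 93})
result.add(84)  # {5, 6, 59, 80, 84, 93}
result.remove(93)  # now {5, 6, 59, 80, 84}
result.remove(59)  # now {5, 6, 80, 84}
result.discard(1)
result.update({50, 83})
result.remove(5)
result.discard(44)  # {6, 50, 80, 83, 84}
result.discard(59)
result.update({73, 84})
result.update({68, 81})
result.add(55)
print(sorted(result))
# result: [6, 50, 55, 68, 73, 80, 81, 83, 84]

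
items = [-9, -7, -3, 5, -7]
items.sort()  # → [-9, -7, -7, -3, 5]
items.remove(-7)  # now [-9, -7, -3, 5]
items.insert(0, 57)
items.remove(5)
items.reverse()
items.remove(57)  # [-3, -7, -9]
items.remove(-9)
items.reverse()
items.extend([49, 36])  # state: [-7, -3, 49, 36]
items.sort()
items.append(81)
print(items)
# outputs [-7, -3, 36, 49, 81]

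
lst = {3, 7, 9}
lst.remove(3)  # {7, 9}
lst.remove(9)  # {7}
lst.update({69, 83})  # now {7, 69, 83}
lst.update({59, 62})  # {7, 59, 62, 69, 83}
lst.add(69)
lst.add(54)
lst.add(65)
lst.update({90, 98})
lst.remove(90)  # {7, 54, 59, 62, 65, 69, 83, 98}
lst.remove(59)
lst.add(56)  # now {7, 54, 56, 62, 65, 69, 83, 98}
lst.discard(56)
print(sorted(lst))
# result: [7, 54, 62, 65, 69, 83, 98]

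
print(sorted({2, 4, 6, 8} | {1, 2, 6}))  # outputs [1, 2, 4, 6, 8]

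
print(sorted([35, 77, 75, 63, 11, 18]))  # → [11, 18, 35, 63, 75, 77]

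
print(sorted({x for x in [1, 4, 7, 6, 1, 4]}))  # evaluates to [1, 4, 6, 7]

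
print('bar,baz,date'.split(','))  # ['bar', 'baz', 'date']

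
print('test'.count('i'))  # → 0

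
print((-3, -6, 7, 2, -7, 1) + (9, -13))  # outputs (-3, -6, 7, 2, -7, 1, 9, -13)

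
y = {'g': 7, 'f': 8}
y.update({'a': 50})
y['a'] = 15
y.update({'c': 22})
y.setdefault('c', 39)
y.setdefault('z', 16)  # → 16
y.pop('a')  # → 15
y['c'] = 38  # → {'g': 7, 'f': 8, 'c': 38, 'z': 16}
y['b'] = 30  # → {'g': 7, 'f': 8, 'c': 38, 'z': 16, 'b': 30}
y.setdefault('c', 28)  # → 38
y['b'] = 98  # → {'g': 7, 'f': 8, 'c': 38, 'z': 16, 'b': 98}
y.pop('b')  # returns 98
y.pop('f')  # 8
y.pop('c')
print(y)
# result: {'g': 7, 'z': 16}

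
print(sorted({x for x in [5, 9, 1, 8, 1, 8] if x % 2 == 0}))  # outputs [8]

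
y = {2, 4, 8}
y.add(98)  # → {2, 4, 8, 98}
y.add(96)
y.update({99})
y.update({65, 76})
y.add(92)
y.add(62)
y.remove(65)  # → {2, 4, 8, 62, 76, 92, 96, 98, 99}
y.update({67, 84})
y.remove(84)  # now {2, 4, 8, 62, 67, 76, 92, 96, 98, 99}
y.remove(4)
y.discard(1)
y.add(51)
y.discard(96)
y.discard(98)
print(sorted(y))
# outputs [2, 8, 51, 62, 67, 76, 92, 99]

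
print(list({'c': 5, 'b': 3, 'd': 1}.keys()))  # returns ['c', 'b', 'd']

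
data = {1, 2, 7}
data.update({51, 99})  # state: {1, 2, 7, 51, 99}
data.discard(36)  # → {1, 2, 7, 51, 99}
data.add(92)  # {1, 2, 7, 51, 92, 99}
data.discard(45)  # {1, 2, 7, 51, 92, 99}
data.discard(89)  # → {1, 2, 7, 51, 92, 99}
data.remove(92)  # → {1, 2, 7, 51, 99}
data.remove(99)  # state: {1, 2, 7, 51}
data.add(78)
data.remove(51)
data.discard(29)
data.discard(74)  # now {1, 2, 7, 78}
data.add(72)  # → {1, 2, 7, 72, 78}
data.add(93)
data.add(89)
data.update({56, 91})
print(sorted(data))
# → [1, 2, 7, 56, 72, 78, 89, 91, 93]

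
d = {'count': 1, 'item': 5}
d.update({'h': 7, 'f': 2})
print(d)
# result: {'count': 1, 'item': 5, 'h': 7, 'f': 2}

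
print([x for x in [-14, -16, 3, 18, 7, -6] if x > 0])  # [3, 18, 7]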